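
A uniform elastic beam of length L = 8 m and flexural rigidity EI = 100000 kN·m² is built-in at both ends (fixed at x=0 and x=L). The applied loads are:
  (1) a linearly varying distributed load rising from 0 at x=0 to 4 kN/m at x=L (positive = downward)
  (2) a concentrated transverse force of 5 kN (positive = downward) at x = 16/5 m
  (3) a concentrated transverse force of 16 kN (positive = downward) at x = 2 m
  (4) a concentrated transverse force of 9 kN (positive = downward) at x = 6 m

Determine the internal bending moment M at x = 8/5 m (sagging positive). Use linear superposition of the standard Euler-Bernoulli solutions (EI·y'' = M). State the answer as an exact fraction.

M(8/5) = 2113/3000 kN·m

Load 1 — triangular load w₀=4 kN/m (0→w₀ over full span):
  M_1 = 3w₀Lx/20 - w₀L²/30 - w₀x³/(6L) = 3·4·8·(8/5)/20 - 4·8²/30 - 4·(8/5)³/(6·8) = -448/375 kN·m
Load 2 — point force P=5 kN at a=16/5 m (b=L-a=24/5):
  M_2 = Pb²(3a+b)x/L³ - Pab²/L²  [x≤a] = 5·(24/5)²·(3·(16/5)+(24/5))·(8/5)/8³ - 5·(16/5)·(24/5)²/8² = -72/125 kN·m
Load 3 — point force P=16 kN at a=2 m (b=L-a=6):
  M_3 = Pb²(3a+b)x/L³ - Pab²/L²  [x≤a] = 16·6²·(3·2+6)·(8/5)/8³ - 16·2·6²/8² = 18/5 kN·m
Load 4 — point force P=9 kN at a=6 m (b=L-a=2):
  M_4 = Pb²(3a+b)x/L³ - Pab²/L²  [x≤a] = 9·2²·(3·6+2)·(8/5)/8³ - 9·6·2²/8² = -9/8 kN·m
Superposition: M = Σ M_i = 2113/3000 kN·m ≈ 0.704333 kN·m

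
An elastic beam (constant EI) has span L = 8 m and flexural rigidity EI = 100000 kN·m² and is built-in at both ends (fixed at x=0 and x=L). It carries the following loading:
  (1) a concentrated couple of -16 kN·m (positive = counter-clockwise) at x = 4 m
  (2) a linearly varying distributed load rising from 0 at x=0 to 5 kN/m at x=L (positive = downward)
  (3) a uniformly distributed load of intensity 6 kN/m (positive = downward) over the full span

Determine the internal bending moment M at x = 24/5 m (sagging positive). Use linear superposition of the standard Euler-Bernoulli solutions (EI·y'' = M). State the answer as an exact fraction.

Load 1 — applied couple M₀=-16 kN·m at a=4 m (b=L-a=4):
  M_1 = R_Ax - M_A - M₀  [x>a] with R_A=-3, M_A=-4 = (-3)·(24/5) - (-4) - (-16) = 28/5 kN·m
Load 2 — triangular load w₀=5 kN/m (0→w₀ over full span):
  M_2 = 3w₀Lx/20 - w₀L²/30 - w₀x³/(6L) = 3·5·8·(24/5)/20 - 5·8²/30 - 5·(24/5)³/(6·8) = 496/75 kN·m
Load 3 — uniform load w=6 kN/m over full span:
  M_3 = wLx/2 - wL²/12 - wx²/2 = 6·8·(24/5)/2 - 6·8²/12 - 6·(24/5)²/2 = 352/25 kN·m
Superposition: M = Σ M_i = 1972/75 kN·m ≈ 26.293333 kN·m

M(24/5) = 1972/75 kN·m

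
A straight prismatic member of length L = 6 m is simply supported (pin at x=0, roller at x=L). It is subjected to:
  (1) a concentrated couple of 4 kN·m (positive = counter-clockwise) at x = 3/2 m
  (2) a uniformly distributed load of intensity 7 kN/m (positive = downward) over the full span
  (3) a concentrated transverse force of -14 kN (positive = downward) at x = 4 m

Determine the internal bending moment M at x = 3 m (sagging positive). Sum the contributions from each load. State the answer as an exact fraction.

Load 1 — applied couple M₀=4 kN·m at a=3/2 m (b=L-a=9/2):
  M_1 = M₀x/L - M₀  [x>a] = 4·3/6 - 4 = -2 kN·m
Load 2 — uniform load w=7 kN/m over full span:
  M_2 = wx(L-x)/2 = 7·3·(6-3)/2 = 63/2 kN·m
Load 3 — point force P=-14 kN at a=4 m (b=L-a=2):
  M_3 = Pbx/L  [x≤a] = (-14)·2·3/6 = -14 kN·m
Superposition: M = Σ M_i = 31/2 kN·m ≈ 15.500000 kN·m

M(3) = 31/2 kN·m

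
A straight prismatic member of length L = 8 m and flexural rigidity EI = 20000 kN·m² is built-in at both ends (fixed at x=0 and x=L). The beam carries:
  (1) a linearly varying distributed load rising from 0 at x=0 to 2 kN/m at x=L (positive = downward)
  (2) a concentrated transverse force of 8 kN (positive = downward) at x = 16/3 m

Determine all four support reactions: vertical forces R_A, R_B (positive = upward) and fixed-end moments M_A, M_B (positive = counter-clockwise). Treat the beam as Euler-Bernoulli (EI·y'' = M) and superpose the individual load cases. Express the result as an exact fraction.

R_A = 604/135 kN, M_A = 1216/135 kN·m, R_B = 1556/135 kN, M_B = -2144/135 kN·m

Load 1 — triangular load w₀=2 kN/m (0→w₀ over full span):
  R_A = 3w₀L/20 = 3·2·8/20 = 12/5 kN
  M_A = w₀L²/30 = 2·8²/30 = 64/15 kN·m
  R_B = 7w₀L/20 = 7·2·8/20 = 28/5 kN
  M_B = -w₀L²/20 = -2·8²/20 = -32/5 kN·m
Load 2 — point force P=8 kN at a=16/3 m (b=L-a=8/3):
  R_A = Pb²(3a+b)/L³ = 8·(8/3)²·(3·(16/3)+(8/3))/8³ = 56/27 kN
  M_A = Pab²/L² = 8·(16/3)·(8/3)²/8² = 128/27 kN·m
  R_B = Pa²(a+3b)/L³ = 8·(16/3)²·((16/3)+3·(8/3))/8³ = 160/27 kN
  M_B = -Pa²b/L² = -8·(16/3)²·(8/3)/8² = -256/27 kN·m
Superposition: R_A = 604/135 kN, M_A = 1216/135 kN·m, R_B = 1556/135 kN, M_B = -2144/135 kN·m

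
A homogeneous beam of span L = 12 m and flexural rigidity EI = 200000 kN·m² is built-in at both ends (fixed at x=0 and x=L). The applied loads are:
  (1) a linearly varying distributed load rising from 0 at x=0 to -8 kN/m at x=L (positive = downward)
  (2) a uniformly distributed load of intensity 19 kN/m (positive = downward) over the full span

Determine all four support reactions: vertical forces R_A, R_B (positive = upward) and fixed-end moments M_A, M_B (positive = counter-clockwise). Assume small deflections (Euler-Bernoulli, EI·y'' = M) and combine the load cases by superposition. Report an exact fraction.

Load 1 — triangular load w₀=-8 kN/m (0→w₀ over full span):
  R_A = 3w₀L/20 = 3·(-8)·12/20 = -72/5 kN
  M_A = w₀L²/30 = (-8)·12²/30 = -192/5 kN·m
  R_B = 7w₀L/20 = 7·(-8)·12/20 = -168/5 kN
  M_B = -w₀L²/20 = -(-8)·12²/20 = 288/5 kN·m
Load 2 — uniform load w=19 kN/m over full span:
  R_A = wL/2 = 19·12/2 = 114 kN
  M_A = wL²/12 = 19·12²/12 = 228 kN·m
  R_B = wL/2 = 19·12/2 = 114 kN
  M_B = -wL²/12 = -19·12²/12 = -228 kN·m
Superposition: R_A = 498/5 kN, M_A = 948/5 kN·m, R_B = 402/5 kN, M_B = -852/5 kN·m

R_A = 498/5 kN, M_A = 948/5 kN·m, R_B = 402/5 kN, M_B = -852/5 kN·m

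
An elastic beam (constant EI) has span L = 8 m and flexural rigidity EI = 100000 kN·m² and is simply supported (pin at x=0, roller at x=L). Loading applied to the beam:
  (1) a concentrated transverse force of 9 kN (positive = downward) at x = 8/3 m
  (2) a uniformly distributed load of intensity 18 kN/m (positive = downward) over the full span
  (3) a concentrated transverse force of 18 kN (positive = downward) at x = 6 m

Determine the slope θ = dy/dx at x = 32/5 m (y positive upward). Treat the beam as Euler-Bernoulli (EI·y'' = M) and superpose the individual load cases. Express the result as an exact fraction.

θ(32/5) = 421259/112500000 rad

Load 1 — point force P=9 kN at a=8/3 m (b=L-a=16/3):
  θ_1 = -Pa(2L²-6Lx+3x²+a²)/(6LEI)  [x>a] = -9·(8/3)·(2·8²-6·8·(32/5)+3·(32/5)²+(8/3)²)/(6·8·100000) = 173/703125 rad
Load 2 — uniform load w=18 kN/m over full span:
  θ_2 = -w(L³-6Lx²+4x³)/(24EI) = -18·(8³-6·8·(32/5)²+4·(32/5)³)/(24·100000) = 1188/390625 rad
Load 3 — point force P=18 kN at a=6 m (b=L-a=2):
  θ_3 = -Pa(2L²-6Lx+3x²+a²)/(6LEI)  [x>a] = -18·6·(2·8²-6·8·(32/5)+3·(32/5)²+6²)/(6·8·100000) = 1143/2500000 rad
Superposition: θ = Σ θ_i = 421259/112500000 rad ≈ 0.003745 rad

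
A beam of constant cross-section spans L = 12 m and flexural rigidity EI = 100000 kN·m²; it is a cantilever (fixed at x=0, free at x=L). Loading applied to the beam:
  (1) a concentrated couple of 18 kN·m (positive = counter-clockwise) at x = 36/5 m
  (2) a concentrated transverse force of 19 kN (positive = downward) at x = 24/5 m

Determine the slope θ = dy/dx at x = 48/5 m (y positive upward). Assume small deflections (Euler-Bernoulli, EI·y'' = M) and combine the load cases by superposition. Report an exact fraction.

θ(48/5) = -279/312500 rad

Load 1 — applied couple M₀=18 kN·m at a=36/5 m (b=L-a=24/5):
  θ_1 = M₀a/EI  [x>a] = 18·(36/5)/100000 = 81/62500 rad
Load 2 — point force P=19 kN at a=24/5 m (b=L-a=36/5):
  θ_2 = -Pa²/(2EI)  [x>a] = -19·(24/5)²/(2·100000) = -171/78125 rad
Superposition: θ = Σ θ_i = -279/312500 rad ≈ -0.000893 rad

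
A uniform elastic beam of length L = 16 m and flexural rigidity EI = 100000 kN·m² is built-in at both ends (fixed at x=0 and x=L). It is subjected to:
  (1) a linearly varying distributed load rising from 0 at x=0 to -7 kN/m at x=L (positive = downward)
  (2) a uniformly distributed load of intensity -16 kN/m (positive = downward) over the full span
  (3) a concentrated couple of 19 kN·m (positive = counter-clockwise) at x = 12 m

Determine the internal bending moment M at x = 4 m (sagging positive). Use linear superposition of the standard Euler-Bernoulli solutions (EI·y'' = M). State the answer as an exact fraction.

M(4) = -22109/480 kN·m

Load 1 — triangular load w₀=-7 kN/m (0→w₀ over full span):
  M_1 = 3w₀Lx/20 - w₀L²/30 - w₀x³/(6L) = 3·(-7)·16·4/20 - (-7)·16²/30 - (-7)·4³/(6·16) = -14/5 kN·m
Load 2 — uniform load w=-16 kN/m over full span:
  M_2 = wLx/2 - wL²/12 - wx²/2 = (-16)·16·4/2 - (-16)·16²/12 - (-16)·4²/2 = -128/3 kN·m
Load 3 — applied couple M₀=19 kN·m at a=12 m (b=L-a=4):
  M_3 = R_Ax - M_A  [x≤a] with R_A=171/128, M_A=95/16 = (171/128)·4 - (95/16) = -19/32 kN·m
Superposition: M = Σ M_i = -22109/480 kN·m ≈ -46.060417 kN·m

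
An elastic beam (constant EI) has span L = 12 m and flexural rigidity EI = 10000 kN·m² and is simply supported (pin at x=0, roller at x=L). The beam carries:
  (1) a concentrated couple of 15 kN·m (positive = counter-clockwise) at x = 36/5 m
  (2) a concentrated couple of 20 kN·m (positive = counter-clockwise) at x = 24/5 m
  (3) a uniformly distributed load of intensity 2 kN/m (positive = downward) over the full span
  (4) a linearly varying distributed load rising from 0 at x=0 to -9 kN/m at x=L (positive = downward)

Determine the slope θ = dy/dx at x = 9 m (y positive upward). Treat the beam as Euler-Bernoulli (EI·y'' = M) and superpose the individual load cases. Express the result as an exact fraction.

Load 1 — applied couple M₀=15 kN·m at a=36/5 m (b=L-a=24/5):
  θ_1 = (M₀x²/(2L)-M₀(x-a)+C₁)/EI  [x>a] with C₁=M₀(3b²-L²)/(6L)=-78/5 = (15·9²/(2·12)-15·(9-(36/5))+(-78/5))/10000 = 321/400000 rad
Load 2 — applied couple M₀=20 kN·m at a=24/5 m (b=L-a=36/5):
  θ_2 = (M₀x²/(2L)-M₀(x-a)+C₁)/EI  [x>a] with C₁=M₀(3b²-L²)/(6L)=16/5 = (20·9²/(2·12)-20·(9-(24/5))+(16/5))/10000 = -133/100000 rad
Load 3 — uniform load w=2 kN/m over full span:
  θ_3 = -w(L³-6Lx²+4x³)/(24EI) = -2·(12³-6·12·9²+4·9³)/(24·10000) = 99/10000 rad
Load 4 — triangular load w₀=-9 kN/m (0→w₀ over full span):
  θ_4 = -w₀(7L⁴-30L²x²+15x⁴)/(360LEI) = -(-9)·(7·12⁴-30·12²·9²+15·9⁴)/(360·12·10000) = -35451/1600000 rad
Superposition: θ = Σ θ_i = -4091/320000 rad ≈ -0.012784 rad

θ(9) = -4091/320000 rad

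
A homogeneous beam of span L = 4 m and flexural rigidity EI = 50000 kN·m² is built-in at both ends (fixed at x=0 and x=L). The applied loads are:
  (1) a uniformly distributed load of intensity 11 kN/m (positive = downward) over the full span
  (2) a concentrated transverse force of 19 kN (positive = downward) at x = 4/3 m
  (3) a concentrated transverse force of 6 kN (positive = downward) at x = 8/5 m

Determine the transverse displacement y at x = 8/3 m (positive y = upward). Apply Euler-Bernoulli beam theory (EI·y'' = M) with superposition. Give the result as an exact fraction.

Load 1 — uniform load w=11 kN/m over full span:
  y_1 = -wx²(L-x)²/(24EI) = -11·(8/3)²·(4-(8/3))²/(24·50000) = -88/759375 m
Load 2 — point force P=19 kN at a=4/3 m (b=L-a=8/3):
  y_2 = -Pa²(L-x)²(3bL-(3b+a)(L-x))/(6L³EI)  [x>a] = -19·(4/3)²·(4-(8/3))²·(3·(8/3)·4-(3·(8/3)+(4/3))·(4-(8/3)))/(6·4³·50000) = -418/6834375 m
Load 3 — point force P=6 kN at a=8/5 m (b=L-a=12/5):
  y_3 = -Pa²(L-x)²(3bL-(3b+a)(L-x))/(6L³EI)  [x>a] = -6·(8/5)²·(4-(8/3))²·(3·(12/5)·4-(3·(12/5)+(8/5))·(4-(8/3)))/(6·4³·50000) = -256/10546875 m
Superposition: y = Σ y_i = -171986/854296875 m ≈ -0.000201 m

y(8/3) = -171986/854296875 m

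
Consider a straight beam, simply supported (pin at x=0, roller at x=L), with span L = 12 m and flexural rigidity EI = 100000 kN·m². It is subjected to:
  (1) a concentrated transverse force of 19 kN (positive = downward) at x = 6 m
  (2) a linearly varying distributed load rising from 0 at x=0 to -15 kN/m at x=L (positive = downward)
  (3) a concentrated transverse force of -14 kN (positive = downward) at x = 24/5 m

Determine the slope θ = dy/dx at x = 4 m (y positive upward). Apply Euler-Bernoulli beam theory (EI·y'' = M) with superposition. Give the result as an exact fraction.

θ(4) = 91559/37500000 rad

Load 1 — point force P=19 kN at a=6 m (b=L-a=6):
  θ_1 = -Pb(L²-b²-3x²)/(6LEI)  [x≤a] = -19·6·(12²-6²-3·4²)/(6·12·100000) = -19/20000 rad
Load 2 — triangular load w₀=-15 kN/m (0→w₀ over full span):
  θ_2 = -w₀(7L⁴-30L²x²+15x⁴)/(360LEI) = -(-15)·(7·12⁴-30·12²·4²+15·4⁴)/(360·12·100000) = 26/9375 rad
Load 3 — point force P=-14 kN at a=24/5 m (b=L-a=36/5):
  θ_3 = -Pb(L²-b²-3x²)/(6LEI)  [x≤a] = -(-14)·(36/5)·(12²-(36/5)²-3·4²)/(6·12·100000) = 483/781250 rad
Superposition: θ = Σ θ_i = 91559/37500000 rad ≈ 0.002442 rad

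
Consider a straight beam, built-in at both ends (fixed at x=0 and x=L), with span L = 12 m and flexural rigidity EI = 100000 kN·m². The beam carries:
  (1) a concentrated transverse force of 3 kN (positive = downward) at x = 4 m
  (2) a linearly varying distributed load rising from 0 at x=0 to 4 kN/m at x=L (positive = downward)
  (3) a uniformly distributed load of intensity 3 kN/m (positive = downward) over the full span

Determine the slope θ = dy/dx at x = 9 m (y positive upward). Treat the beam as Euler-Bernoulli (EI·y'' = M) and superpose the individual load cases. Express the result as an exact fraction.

Load 1 — point force P=3 kN at a=4 m (b=L-a=8):
  θ_1 = Pa²(L-x)(2bL-(3b+a)(L-x))/(2L³EI)  [x>a] = 3·4²·(12-9)·(2·8·12-(3·8+4)·(12-9))/(2·12³·100000) = 9/200000 rad
Load 2 — triangular load w₀=4 kN/m (0→w₀ over full span):
  θ_2 = -w₀(2x(L-x)(L-2x)(x+2L)+x²(L-x)²)/(120LEI) = -4·(2·9·(12-9)·(12-2·9)·(9+2·12)+9²·(12-9)²)/(120·12·100000) = 1107/4000000 rad
Load 3 — uniform load w=3 kN/m over full span:
  θ_3 = -wx(L-x)(L-2x)/(12EI) = -3·9·(12-9)·(12-2·9)/(12·100000) = 81/200000 rad
Superposition: θ = Σ θ_i = 2907/4000000 rad ≈ 0.000727 rad

θ(9) = 2907/4000000 rad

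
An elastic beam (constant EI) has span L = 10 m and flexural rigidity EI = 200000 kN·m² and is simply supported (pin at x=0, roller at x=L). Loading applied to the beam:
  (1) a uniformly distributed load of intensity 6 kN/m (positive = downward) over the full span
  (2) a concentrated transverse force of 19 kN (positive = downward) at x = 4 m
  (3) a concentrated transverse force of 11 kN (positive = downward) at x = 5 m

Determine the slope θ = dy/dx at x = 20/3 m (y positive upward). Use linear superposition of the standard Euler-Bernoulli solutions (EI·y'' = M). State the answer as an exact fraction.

Load 1 — uniform load w=6 kN/m over full span:
  θ_1 = -w(L³-6Lx²+4x³)/(24EI) = -6·(10³-6·10·(20/3)²+4·(20/3)³)/(24·200000) = 13/21600 rad
Load 2 — point force P=19 kN at a=4 m (b=L-a=6):
  θ_2 = -Pa(2L²-6Lx+3x²+a²)/(6LEI)  [x>a] = -19·4·(2·10²-6·10·(20/3)+3·(20/3)²+4²)/(6·10·200000) = 361/1125000 rad
Load 3 — point force P=11 kN at a=5 m (b=L-a=5):
  θ_3 = -Pa(2L²-6Lx+3x²+a²)/(6LEI)  [x>a] = -11·5·(2·10²-6·10·(20/3)+3·(20/3)²+5²)/(6·10·200000) = 11/57600 rad
Superposition: θ = Σ θ_i = 120281/108000000 rad ≈ 0.001114 rad

θ(20/3) = 120281/108000000 rad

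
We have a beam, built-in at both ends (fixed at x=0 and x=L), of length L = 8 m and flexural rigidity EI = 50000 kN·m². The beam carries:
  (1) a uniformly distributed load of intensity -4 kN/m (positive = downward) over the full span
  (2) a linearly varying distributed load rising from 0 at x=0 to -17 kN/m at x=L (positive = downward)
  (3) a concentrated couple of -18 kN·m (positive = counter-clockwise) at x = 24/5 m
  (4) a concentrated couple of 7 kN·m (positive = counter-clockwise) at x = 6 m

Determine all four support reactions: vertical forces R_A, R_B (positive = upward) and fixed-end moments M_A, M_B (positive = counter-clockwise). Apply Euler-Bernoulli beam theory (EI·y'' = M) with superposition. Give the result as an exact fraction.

Load 1 — uniform load w=-4 kN/m over full span:
  R_A = wL/2 = (-4)·8/2 = -16 kN
  M_A = wL²/12 = (-4)·8²/12 = -64/3 kN·m
  R_B = wL/2 = (-4)·8/2 = -16 kN
  M_B = -wL²/12 = -(-4)·8²/12 = 64/3 kN·m
Load 2 — triangular load w₀=-17 kN/m (0→w₀ over full span):
  R_A = 3w₀L/20 = 3·(-17)·8/20 = -102/5 kN
  M_A = w₀L²/30 = (-17)·8²/30 = -544/15 kN·m
  R_B = 7w₀L/20 = 7·(-17)·8/20 = -238/5 kN
  M_B = -w₀L²/20 = -(-17)·8²/20 = 272/5 kN·m
Load 3 — applied couple M₀=-18 kN·m at a=24/5 m (b=L-a=16/5):
  R_A = 6M₀ab/L³ = 6·(-18)·(24/5)·(16/5)/8³ = -81/25 kN
  M_A = M₀b(2a-b)/L² = (-18)·(16/5)·(2·(24/5)-(16/5))/8² = -144/25 kN·m
  R_B = -6M₀ab/L³ = -6·(-18)·(24/5)·(16/5)/8³ = 81/25 kN
  M_B = M₀a(2b-a)/L² = (-18)·(24/5)·(2·(16/5)-(24/5))/8² = -54/25 kN·m
Load 4 — applied couple M₀=7 kN·m at a=6 m (b=L-a=2):
  R_A = 6M₀ab/L³ = 6·7·6·2/8³ = 63/64 kN
  M_A = M₀b(2a-b)/L² = 7·2·(2·6-2)/8² = 35/16 kN·m
  R_B = -6M₀ab/L³ = -6·7·6·2/8³ = -63/64 kN
  M_B = M₀a(2b-a)/L² = 7·6·(2·2-6)/8² = -21/16 kN·m
Superposition: R_A = -61849/1600 kN, M_A = -24469/400 kN·m, R_B = -98151/1600 kN, M_B = 86713/1200 kN·m

R_A = -61849/1600 kN, M_A = -24469/400 kN·m, R_B = -98151/1600 kN, M_B = 86713/1200 kN·m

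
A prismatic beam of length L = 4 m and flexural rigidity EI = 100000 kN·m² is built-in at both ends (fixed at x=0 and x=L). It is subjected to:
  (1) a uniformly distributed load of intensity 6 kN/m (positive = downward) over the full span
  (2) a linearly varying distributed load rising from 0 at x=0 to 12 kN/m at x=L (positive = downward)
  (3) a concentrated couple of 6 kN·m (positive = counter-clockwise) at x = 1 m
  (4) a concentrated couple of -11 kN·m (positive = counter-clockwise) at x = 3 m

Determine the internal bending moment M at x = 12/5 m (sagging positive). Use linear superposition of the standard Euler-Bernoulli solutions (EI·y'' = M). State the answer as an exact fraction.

M(12/5) = 5351/2000 kN·m

Load 1 — uniform load w=6 kN/m over full span:
  M_1 = wLx/2 - wL²/12 - wx²/2 = 6·4·(12/5)/2 - 6·4²/12 - 6·(12/5)²/2 = 88/25 kN·m
Load 2 — triangular load w₀=12 kN/m (0→w₀ over full span):
  M_2 = 3w₀Lx/20 - w₀L²/30 - w₀x³/(6L) = 3·12·4·(12/5)/20 - 12·4²/30 - 12·(12/5)³/(6·4) = 496/125 kN·m
Load 3 — applied couple M₀=6 kN·m at a=1 m (b=L-a=3):
  M_3 = R_Ax - M_A - M₀  [x>a] with R_A=27/16, M_A=-9/8 = (27/16)·(12/5) - (-9/8) - 6 = -33/40 kN·m
Load 4 — applied couple M₀=-11 kN·m at a=3 m (b=L-a=1):
  M_4 = R_Ax - M_A  [x≤a] with R_A=-99/32, M_A=-55/16 = (-99/32)·(12/5) - (-55/16) = -319/80 kN·m
Superposition: M = Σ M_i = 5351/2000 kN·m ≈ 2.675500 kN·m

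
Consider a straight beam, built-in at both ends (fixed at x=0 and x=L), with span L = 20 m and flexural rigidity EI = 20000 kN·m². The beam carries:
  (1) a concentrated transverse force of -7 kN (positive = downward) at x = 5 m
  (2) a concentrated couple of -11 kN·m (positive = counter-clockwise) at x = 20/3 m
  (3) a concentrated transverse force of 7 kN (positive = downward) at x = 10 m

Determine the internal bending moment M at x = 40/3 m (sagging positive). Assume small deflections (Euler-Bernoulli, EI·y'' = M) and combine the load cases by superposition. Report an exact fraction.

M(40/3) = 911/144 kN·m

Load 1 — point force P=-7 kN at a=5 m (b=L-a=15):
  M_1 = Pa²(a+3b)(L-x)/L³ - Pa²b/L²  [x>a] = (-7)·5²·(5+3·15)·(20-(40/3))/20³ - (-7)·5²·15/20² = -35/48 kN·m
Load 2 — applied couple M₀=-11 kN·m at a=20/3 m (b=L-a=40/3):
  M_2 = R_Ax - M_A - M₀  [x>a] with R_A=-11/15, M_A=0 = (-11/15)·(40/3) - 0 - (-11) = 11/9 kN·m
Load 3 — point force P=7 kN at a=10 m (b=L-a=10):
  M_3 = Pa²(a+3b)(L-x)/L³ - Pa²b/L²  [x>a] = 7·10²·(10+3·10)·(20-(40/3))/20³ - 7·10²·10/20² = 35/6 kN·m
Superposition: M = Σ M_i = 911/144 kN·m ≈ 6.326389 kN·m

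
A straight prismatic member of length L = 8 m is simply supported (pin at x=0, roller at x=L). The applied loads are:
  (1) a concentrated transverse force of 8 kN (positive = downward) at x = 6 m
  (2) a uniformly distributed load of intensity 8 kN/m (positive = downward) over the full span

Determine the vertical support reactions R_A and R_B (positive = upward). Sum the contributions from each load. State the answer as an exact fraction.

R_A = 34 kN, R_B = 38 kN

Load 1 — point force P=8 kN at a=6 m (b=L-a=2):
  R_A = Pb/L = 8·2/8 = 2 kN
  R_B = Pa/L = 8·6/8 = 6 kN
Load 2 — uniform load w=8 kN/m over full span:
  R_A = wL/2 = 8·8/2 = 32 kN
  R_B = wL/2 = 8·8/2 = 32 kN
Superposition: R_A = 34 kN, R_B = 38 kN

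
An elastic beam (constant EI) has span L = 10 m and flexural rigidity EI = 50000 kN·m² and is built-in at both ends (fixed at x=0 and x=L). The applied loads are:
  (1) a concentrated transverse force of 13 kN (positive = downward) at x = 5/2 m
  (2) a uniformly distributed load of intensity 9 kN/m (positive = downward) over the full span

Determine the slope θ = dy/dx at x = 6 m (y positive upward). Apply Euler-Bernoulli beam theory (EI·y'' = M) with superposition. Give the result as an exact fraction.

θ(6) = 353/400000 rad

Load 1 — point force P=13 kN at a=5/2 m (b=L-a=15/2):
  θ_1 = Pa²(L-x)(2bL-(3b+a)(L-x))/(2L³EI)  [x>a] = 13·(5/2)²·(10-6)·(2·(15/2)·10-(3·(15/2)+(5/2))·(10-6))/(2·10³·50000) = 13/80000 rad
Load 2 — uniform load w=9 kN/m over full span:
  θ_2 = -wx(L-x)(L-2x)/(12EI) = -9·6·(10-6)·(10-2·6)/(12·50000) = 9/12500 rad
Superposition: θ = Σ θ_i = 353/400000 rad ≈ 0.000883 rad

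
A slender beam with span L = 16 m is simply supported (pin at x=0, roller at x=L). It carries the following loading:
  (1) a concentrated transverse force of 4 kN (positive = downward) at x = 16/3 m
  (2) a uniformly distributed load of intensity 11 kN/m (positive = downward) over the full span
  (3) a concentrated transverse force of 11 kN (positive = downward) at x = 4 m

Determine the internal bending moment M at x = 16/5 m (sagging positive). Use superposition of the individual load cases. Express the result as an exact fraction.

Load 1 — point force P=4 kN at a=16/3 m (b=L-a=32/3):
  M_1 = Pbx/L  [x≤a] = 4·(32/3)·(16/5)/16 = 128/15 kN·m
Load 2 — uniform load w=11 kN/m over full span:
  M_2 = wx(L-x)/2 = 11·(16/5)·(16-(16/5))/2 = 5632/25 kN·m
Load 3 — point force P=11 kN at a=4 m (b=L-a=12):
  M_3 = Pbx/L  [x≤a] = 11·12·(16/5)/16 = 132/5 kN·m
Superposition: M = Σ M_i = 19516/75 kN·m ≈ 260.213333 kN·m

M(16/5) = 19516/75 kN·m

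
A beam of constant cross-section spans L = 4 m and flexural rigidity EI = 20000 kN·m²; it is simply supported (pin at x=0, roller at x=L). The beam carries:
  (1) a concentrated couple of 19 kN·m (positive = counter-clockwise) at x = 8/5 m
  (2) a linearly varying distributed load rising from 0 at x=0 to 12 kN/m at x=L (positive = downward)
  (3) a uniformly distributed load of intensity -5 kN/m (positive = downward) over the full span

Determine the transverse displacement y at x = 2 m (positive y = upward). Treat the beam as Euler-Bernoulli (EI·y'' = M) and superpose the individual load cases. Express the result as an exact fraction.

Load 1 — applied couple M₀=19 kN·m at a=8/5 m (b=L-a=12/5):
  y_1 = (M₀x³/(6L)-M₀(x-a)²/2+C₁x)/EI  [x>a] with C₁=M₀(3b²-L²)/(6L)=76/75 = (19·2³/(6·4)-19·(2-(8/5))²/2+(76/75)·2)/20000 = 171/500000 m
Load 2 — triangular load w₀=12 kN/m (0→w₀ over full span):
  y_2 = -w₀x(7L⁴-10L²x²+3x⁴)/(360LEI) = -12·2·(7·4⁴-10·4²·2²+3·2⁴)/(360·4·20000) = -1/1000 m
Load 3 — uniform load w=-5 kN/m over full span:
  y_3 = -wx(L³-2Lx²+x³)/(24EI) = -(-5)·2·(4³-2·4·2²+2³)/(24·20000) = 1/1200 m
Superposition: y = Σ y_i = 263/1500000 m ≈ 0.000175 m

y(2) = 263/1500000 m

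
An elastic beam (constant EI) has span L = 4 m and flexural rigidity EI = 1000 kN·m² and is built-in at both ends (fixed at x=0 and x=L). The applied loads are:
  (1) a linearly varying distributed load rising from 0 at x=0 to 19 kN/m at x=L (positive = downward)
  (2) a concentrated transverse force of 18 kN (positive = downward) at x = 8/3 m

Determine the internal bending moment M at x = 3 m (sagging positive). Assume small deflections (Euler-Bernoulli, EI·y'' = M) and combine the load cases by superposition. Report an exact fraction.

M(3) = 643/120 kN·m

Load 1 — triangular load w₀=19 kN/m (0→w₀ over full span):
  M_1 = 3w₀Lx/20 - w₀L²/30 - w₀x³/(6L) = 3·19·4·3/20 - 19·4²/30 - 19·3³/(6·4) = 323/120 kN·m
Load 2 — point force P=18 kN at a=8/3 m (b=L-a=4/3):
  M_2 = Pa²(a+3b)(L-x)/L³ - Pa²b/L²  [x>a] = 18·(8/3)²·((8/3)+3·(4/3))·(4-3)/4³ - 18·(8/3)²·(4/3)/4² = 8/3 kN·m
Superposition: M = Σ M_i = 643/120 kN·m ≈ 5.358333 kN·m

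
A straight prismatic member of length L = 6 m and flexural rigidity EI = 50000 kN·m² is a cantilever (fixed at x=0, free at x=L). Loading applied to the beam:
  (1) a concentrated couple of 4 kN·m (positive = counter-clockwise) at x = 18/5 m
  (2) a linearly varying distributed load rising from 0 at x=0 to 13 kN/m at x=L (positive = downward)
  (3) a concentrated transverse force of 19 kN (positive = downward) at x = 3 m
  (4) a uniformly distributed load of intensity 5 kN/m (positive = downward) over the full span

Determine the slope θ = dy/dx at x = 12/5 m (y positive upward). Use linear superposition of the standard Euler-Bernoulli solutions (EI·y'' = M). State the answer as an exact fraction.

Load 1 — applied couple M₀=4 kN·m at a=18/5 m (b=L-a=12/5):
  θ_1 = M₀x/EI  [x≤a] = 4·(12/5)/50000 = 3/15625 rad
Load 2 — triangular load w₀=13 kN/m (0→w₀ over full span):
  θ_2 = (w₀Lx²/4-w₀L²x/3-w₀x⁴/(24L))/EI = (13·6·(12/5)²/4-13·6²·(12/5)/3-13·(12/5)⁴/(24·6))/50000 = -20709/3906250 rad
Load 3 — point force P=19 kN at a=3 m (b=L-a=3):
  θ_3 = -Px(2a-x)/(2EI)  [x≤a] = -19·(12/5)·(2·3-(12/5))/(2·50000) = -513/312500 rad
Load 4 — uniform load w=5 kN/m over full span:
  θ_4 = -wx(x²-3Lx+3L²)/(6EI) = -5·(12/5)·((12/5)²-3·6·(12/5)+3·6²)/(6·50000) = -441/156250 rad
Superposition: θ = Σ θ_i = -74793/7812500 rad ≈ -0.009574 rad

θ(12/5) = -74793/7812500 rad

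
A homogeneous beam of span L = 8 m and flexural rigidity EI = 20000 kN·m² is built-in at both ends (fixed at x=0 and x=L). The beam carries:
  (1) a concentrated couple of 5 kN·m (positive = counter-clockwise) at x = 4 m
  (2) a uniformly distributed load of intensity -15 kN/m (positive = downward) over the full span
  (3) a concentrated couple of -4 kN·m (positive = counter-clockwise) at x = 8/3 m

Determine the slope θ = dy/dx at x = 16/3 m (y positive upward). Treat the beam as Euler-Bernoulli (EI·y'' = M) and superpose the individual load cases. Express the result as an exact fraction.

θ(16/3) = -13/5625 rad

Load 1 — applied couple M₀=5 kN·m at a=4 m (b=L-a=4):
  θ_1 = (R_Ax²/2 - M_Ax - M₀(x-a))/EI  [x>a] with R_A=15/16, M_A=5/4 = ((15/16)·(16/3)²/2 - (5/4)·(16/3) - 5·((16/3)-4))/20000 = 0 rad
Load 2 — uniform load w=-15 kN/m over full span:
  θ_2 = -wx(L-x)(L-2x)/(12EI) = -(-15)·(16/3)·(8-(16/3))·(8-2·(16/3))/(12·20000) = -8/3375 rad
Load 3 — applied couple M₀=-4 kN·m at a=8/3 m (b=L-a=16/3):
  θ_3 = (R_Ax²/2 - M_Ax - M₀(x-a))/EI  [x>a] with R_A=-2/3, M_A=0 = ((-2/3)·(16/3)²/2 - 0·(16/3) - (-4)·((16/3)-(8/3)))/20000 = 1/16875 rad
Superposition: θ = Σ θ_i = -13/5625 rad ≈ -0.002311 rad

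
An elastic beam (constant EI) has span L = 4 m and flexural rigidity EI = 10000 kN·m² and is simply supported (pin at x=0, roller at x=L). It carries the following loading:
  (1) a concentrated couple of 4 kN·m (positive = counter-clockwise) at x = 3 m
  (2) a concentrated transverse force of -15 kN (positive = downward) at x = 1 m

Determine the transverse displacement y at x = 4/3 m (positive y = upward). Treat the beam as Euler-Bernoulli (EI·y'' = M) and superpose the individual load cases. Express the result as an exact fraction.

y(4/3) = 863/810000 m

Load 1 — applied couple M₀=4 kN·m at a=3 m (b=L-a=1):
  y_1 = (M₀x³/(6L)+C₁x)/EI  [x≤a] with C₁=M₀(3b²-L²)/(6L)=-13/6 = (4·(4/3)³/(6·4)+(-13/6)·(4/3))/10000 = -101/405000 m
Load 2 — point force P=-15 kN at a=1 m (b=L-a=3):
  y_2 = -Pa(L-x)(2Lx-a²-x²)/(6LEI)  [x>a] = -(-15)·1·(4-(4/3))·(2·4·(4/3)-1²-(4/3)²)/(6·4·10000) = 71/54000 m
Superposition: y = Σ y_i = 863/810000 m ≈ 0.001065 m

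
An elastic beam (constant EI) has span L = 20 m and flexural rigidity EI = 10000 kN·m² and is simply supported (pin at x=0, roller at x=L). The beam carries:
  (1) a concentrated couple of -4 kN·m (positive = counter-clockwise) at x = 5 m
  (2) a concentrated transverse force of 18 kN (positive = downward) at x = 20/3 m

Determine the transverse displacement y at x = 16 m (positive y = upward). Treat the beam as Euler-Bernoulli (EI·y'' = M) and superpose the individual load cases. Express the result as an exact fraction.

y(16) = -31487/225000 m

Load 1 — applied couple M₀=-4 kN·m at a=5 m (b=L-a=15):
  y_1 = (M₀x³/(6L)-M₀(x-a)²/2+C₁x)/EI  [x>a] with C₁=M₀(3b²-L²)/(6L)=-55/6 = ((-4)·16³/(6·20)-(-4)·(16-5)²/2+(-55/6)·16)/10000 = -103/25000 m
Load 2 — point force P=18 kN at a=20/3 m (b=L-a=40/3):
  y_2 = -Pa(L-x)(2Lx-a²-x²)/(6LEI)  [x>a] = -18·(20/3)·(20-16)·(2·20·16-(20/3)²-16²)/(6·20·10000) = -764/5625 m
Superposition: y = Σ y_i = -31487/225000 m ≈ -0.139942 m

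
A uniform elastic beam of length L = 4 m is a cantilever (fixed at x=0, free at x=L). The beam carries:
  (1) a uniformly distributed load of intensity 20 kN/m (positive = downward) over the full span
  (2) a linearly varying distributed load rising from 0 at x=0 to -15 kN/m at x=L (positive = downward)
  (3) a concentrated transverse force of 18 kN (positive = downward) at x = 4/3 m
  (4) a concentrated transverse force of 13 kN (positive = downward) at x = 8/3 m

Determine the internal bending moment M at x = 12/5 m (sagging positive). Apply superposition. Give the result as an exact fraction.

Load 1 — uniform load w=20 kN/m over full span:
  M_1 = -w(L-x)²/2 = -20·(4-(12/5))²/2 = -128/5 kN·m
Load 2 — triangular load w₀=-15 kN/m (0→w₀ over full span):
  M_2 = w₀Lx/2 - w₀L²/3 - w₀x³/(6L) = (-15)·4·(12/5)/2 - (-15)·4²/3 - (-15)·(12/5)³/(6·4) = 416/25 kN·m
Load 3 — point force P=18 kN at a=4/3 m (b=L-a=8/3):
  M_3 = 0  [x>a] = 0 kN·m
Load 4 — point force P=13 kN at a=8/3 m (b=L-a=4/3):
  M_4 = -P(a-x)  [x≤a] = -13·((8/3)-(12/5)) = -52/15 kN·m
Superposition: M = Σ M_i = -932/75 kN·m ≈ -12.426667 kN·m

M(12/5) = -932/75 kN·m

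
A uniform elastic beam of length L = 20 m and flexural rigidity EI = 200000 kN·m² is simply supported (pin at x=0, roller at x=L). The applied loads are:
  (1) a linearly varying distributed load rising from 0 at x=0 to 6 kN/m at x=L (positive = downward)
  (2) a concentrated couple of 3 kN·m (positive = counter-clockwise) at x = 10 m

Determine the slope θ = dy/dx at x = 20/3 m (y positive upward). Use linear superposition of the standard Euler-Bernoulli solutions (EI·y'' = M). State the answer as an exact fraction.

θ(20/3) = -16613/6480000 rad

Load 1 — triangular load w₀=6 kN/m (0→w₀ over full span):
  θ_1 = -w₀(7L⁴-30L²x²+15x⁴)/(360LEI) = -6·(7·20⁴-30·20²·(20/3)²+15·(20/3)⁴)/(360·20·200000) = -26/10125 rad
Load 2 — applied couple M₀=3 kN·m at a=10 m (b=L-a=10):
  θ_2 = (M₀x²/(2L)+C₁)/EI  [x≤a] with C₁=M₀(3b²-L²)/(6L)=-5/2 = (3·(20/3)²/(2·20)+(-5/2))/200000 = 1/240000 rad
Superposition: θ = Σ θ_i = -16613/6480000 rad ≈ -0.002564 rad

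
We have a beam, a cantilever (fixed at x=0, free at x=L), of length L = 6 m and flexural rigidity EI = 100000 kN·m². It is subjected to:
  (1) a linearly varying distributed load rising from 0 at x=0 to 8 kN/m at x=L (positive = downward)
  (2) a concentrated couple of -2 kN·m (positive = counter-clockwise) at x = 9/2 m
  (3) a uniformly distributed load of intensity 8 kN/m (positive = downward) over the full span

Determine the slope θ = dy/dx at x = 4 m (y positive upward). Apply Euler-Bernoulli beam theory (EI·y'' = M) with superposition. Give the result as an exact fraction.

Load 1 — triangular load w₀=8 kN/m (0→w₀ over full span):
  θ_1 = (w₀Lx²/4-w₀L²x/3-w₀x⁴/(24L))/EI = (8·6·4²/4-8·6²·4/3-8·4⁴/(24·6))/100000 = -58/28125 rad
Load 2 — applied couple M₀=-2 kN·m at a=9/2 m (b=L-a=3/2):
  θ_2 = M₀x/EI  [x≤a] = (-2)·4/100000 = -1/12500 rad
Load 3 — uniform load w=8 kN/m over full span:
  θ_3 = -wx(x²-3Lx+3L²)/(6EI) = -8·4·(4²-3·6·4+3·6²)/(6·100000) = -26/9375 rad
Superposition: θ = Σ θ_i = -553/112500 rad ≈ -0.004916 rad

θ(4) = -553/112500 rad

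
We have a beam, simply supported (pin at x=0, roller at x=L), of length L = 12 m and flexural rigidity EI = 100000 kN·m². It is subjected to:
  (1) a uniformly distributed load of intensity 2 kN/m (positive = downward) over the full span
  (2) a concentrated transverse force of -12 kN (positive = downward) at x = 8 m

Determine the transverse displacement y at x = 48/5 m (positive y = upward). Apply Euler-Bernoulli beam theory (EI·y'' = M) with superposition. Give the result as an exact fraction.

Load 1 — uniform load w=2 kN/m over full span:
  y_1 = -wx(L³-2Lx²+x³)/(24EI) = -2·(48/5)·(12³-2·12·(48/5)²+(48/5)³)/(24·100000) = -6264/1953125 m
Load 2 — point force P=-12 kN at a=8 m (b=L-a=4):
  y_2 = -Pa(L-x)(2Lx-a²-x²)/(6LEI)  [x>a] = -(-12)·8·(12-(48/5))·(2·12·(48/5)-8²-(48/5)²)/(6·12·100000) = 928/390625 m
Superposition: y = Σ y_i = -1624/1953125 m ≈ -0.000831 m

y(48/5) = -1624/1953125 m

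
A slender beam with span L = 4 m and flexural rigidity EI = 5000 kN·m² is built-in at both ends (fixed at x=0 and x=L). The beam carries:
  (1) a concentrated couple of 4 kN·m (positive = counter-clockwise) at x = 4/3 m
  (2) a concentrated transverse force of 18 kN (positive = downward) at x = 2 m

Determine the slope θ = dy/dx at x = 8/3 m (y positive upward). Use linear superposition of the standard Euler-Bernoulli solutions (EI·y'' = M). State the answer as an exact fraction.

Load 1 — applied couple M₀=4 kN·m at a=4/3 m (b=L-a=8/3):
  θ_1 = (R_Ax²/2 - M_Ax - M₀(x-a))/EI  [x>a] with R_A=4/3, M_A=0 = ((4/3)·(8/3)²/2 - 0·(8/3) - 4·((8/3)-(4/3)))/5000 = -2/16875 rad
Load 2 — point force P=18 kN at a=2 m (b=L-a=2):
  θ_2 = Pa²(L-x)(2bL-(3b+a)(L-x))/(2L³EI)  [x>a] = 18·2²·(4-(8/3))·(2·2·4-(3·2+2)·(4-(8/3)))/(2·4³·5000) = 1/1250 rad
Superposition: θ = Σ θ_i = 23/33750 rad ≈ 0.000681 rad

θ(8/3) = 23/33750 rad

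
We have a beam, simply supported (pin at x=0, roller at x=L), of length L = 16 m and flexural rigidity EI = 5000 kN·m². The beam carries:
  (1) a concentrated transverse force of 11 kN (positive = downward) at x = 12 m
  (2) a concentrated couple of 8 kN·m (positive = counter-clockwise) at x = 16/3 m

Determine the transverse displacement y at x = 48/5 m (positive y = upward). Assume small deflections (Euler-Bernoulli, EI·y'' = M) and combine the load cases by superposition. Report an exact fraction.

y(48/5) = -81748/703125 m

Load 1 — point force P=11 kN at a=12 m (b=L-a=4):
  y_1 = -Pbx(L²-b²-x²)/(6LEI)  [x≤a] = -11·4·(48/5)·(16²-4²-(48/5)²)/(6·16·5000) = -10164/78125 m
Load 2 — applied couple M₀=8 kN·m at a=16/3 m (b=L-a=32/3):
  y_2 = (M₀x³/(6L)-M₀(x-a)²/2+C₁x)/EI  [x>a] with C₁=M₀(3b²-L²)/(6L)=64/9 = (8·(48/5)³/(6·16)-8·((48/5)-(16/3))²/2+(64/9)·(48/5))/5000 = 9728/703125 m
Superposition: y = Σ y_i = -81748/703125 m ≈ -0.116264 m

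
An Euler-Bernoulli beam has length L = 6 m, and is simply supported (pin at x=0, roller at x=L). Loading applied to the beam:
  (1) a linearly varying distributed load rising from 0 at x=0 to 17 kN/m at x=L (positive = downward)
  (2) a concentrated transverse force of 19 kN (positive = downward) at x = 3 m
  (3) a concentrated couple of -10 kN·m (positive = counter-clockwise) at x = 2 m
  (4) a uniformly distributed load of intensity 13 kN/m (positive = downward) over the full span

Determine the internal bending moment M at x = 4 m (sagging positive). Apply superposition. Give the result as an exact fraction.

Load 1 — triangular load w₀=17 kN/m (0→w₀ over full span):
  M_1 = w₀Lx/6 - w₀x³/(6L) = 17·6·4/6 - 17·4³/(6·6) = 340/9 kN·m
Load 2 — point force P=19 kN at a=3 m (b=L-a=3):
  M_2 = Pa(L-x)/L  [x>a] = 19·3·(6-4)/6 = 19 kN·m
Load 3 — applied couple M₀=-10 kN·m at a=2 m (b=L-a=4):
  M_3 = M₀x/L - M₀  [x>a] = (-10)·4/6 - (-10) = 10/3 kN·m
Load 4 — uniform load w=13 kN/m over full span:
  M_4 = wx(L-x)/2 = 13·4·(6-4)/2 = 52 kN·m
Superposition: M = Σ M_i = 1009/9 kN·m ≈ 112.111111 kN·m

M(4) = 1009/9 kN·m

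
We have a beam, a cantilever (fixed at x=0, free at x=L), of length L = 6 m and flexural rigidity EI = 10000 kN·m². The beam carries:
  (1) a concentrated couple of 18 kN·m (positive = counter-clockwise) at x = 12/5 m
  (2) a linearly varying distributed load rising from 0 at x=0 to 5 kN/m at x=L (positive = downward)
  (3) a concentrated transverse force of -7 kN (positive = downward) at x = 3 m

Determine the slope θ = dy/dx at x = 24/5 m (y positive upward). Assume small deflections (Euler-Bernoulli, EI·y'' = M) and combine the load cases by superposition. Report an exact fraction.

Load 1 — applied couple M₀=18 kN·m at a=12/5 m (b=L-a=18/5):
  θ_1 = M₀a/EI  [x>a] = 18·(12/5)/10000 = 27/6250 rad
Load 2 — triangular load w₀=5 kN/m (0→w₀ over full span):
  θ_2 = (w₀Lx²/4-w₀L²x/3-w₀x⁴/(24L))/EI = (5·6·(24/5)²/4-5·6²·(24/5)/3-5·(24/5)⁴/(24·6))/10000 = -1044/78125 rad
Load 3 — point force P=-7 kN at a=3 m (b=L-a=3):
  θ_3 = -Pa²/(2EI)  [x>a] = -(-7)·3²/(2·10000) = 63/20000 rad
Superposition: θ = Σ θ_i = -14733/2500000 rad ≈ -0.005893 rad

θ(24/5) = -14733/2500000 rad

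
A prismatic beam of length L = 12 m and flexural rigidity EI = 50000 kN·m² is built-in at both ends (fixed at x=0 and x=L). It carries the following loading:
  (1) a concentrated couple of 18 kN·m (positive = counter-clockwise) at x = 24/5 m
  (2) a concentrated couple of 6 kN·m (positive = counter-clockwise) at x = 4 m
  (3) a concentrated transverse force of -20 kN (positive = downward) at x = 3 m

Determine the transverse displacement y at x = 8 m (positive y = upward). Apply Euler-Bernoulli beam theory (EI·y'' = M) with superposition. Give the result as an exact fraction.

Load 1 — applied couple M₀=18 kN·m at a=24/5 m (b=L-a=36/5):
  y_1 = (R_Ax³/6 - M_Ax²/2 - M₀(x-a)²/2)/EI  [x>a] with R_A=54/25, M_A=54/25 = ((54/25)·8³/6 - (54/25)·8²/2 - 18·(8-(24/5))²/2)/50000 = 36/78125 m
Load 2 — applied couple M₀=6 kN·m at a=4 m (b=L-a=8):
  y_2 = (R_Ax³/6 - M_Ax²/2 - M₀(x-a)²/2)/EI  [x>a] with R_A=2/3, M_A=0 = ((2/3)·8³/6 - 0·8²/2 - 6·(8-4)²/2)/50000 = 1/5625 m
Load 3 — point force P=-20 kN at a=3 m (b=L-a=9):
  y_3 = -Pa²(L-x)²(3bL-(3b+a)(L-x))/(6L³EI)  [x>a] = -(-20)·3²·(12-8)²·(3·9·12-(3·9+3)·(12-8))/(6·12³·50000) = 17/15000 m
Superposition: y = Σ y_i = 9967/5625000 m ≈ 0.001772 m

y(8) = 9967/5625000 m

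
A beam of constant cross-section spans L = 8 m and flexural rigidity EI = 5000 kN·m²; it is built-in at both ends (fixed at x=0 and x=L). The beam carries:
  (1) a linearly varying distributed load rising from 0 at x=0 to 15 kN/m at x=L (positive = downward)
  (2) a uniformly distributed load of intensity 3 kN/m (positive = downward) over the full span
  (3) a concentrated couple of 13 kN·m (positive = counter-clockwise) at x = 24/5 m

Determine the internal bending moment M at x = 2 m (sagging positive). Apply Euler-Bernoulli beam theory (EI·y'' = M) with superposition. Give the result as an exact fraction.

Load 1 — triangular load w₀=15 kN/m (0→w₀ over full span):
  M_1 = 3w₀Lx/20 - w₀L²/30 - w₀x³/(6L) = 3·15·8·2/20 - 15·8²/30 - 15·2³/(6·8) = 3/2 kN·m
Load 2 — uniform load w=3 kN/m over full span:
  M_2 = wLx/2 - wL²/12 - wx²/2 = 3·8·2/2 - 3·8²/12 - 3·2²/2 = 2 kN·m
Load 3 — applied couple M₀=13 kN·m at a=24/5 m (b=L-a=16/5):
  M_3 = R_Ax - M_A  [x≤a] with R_A=117/50, M_A=104/25 = (117/50)·2 - (104/25) = 13/25 kN·m
Superposition: M = Σ M_i = 201/50 kN·m ≈ 4.020000 kN·m

M(2) = 201/50 kN·m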